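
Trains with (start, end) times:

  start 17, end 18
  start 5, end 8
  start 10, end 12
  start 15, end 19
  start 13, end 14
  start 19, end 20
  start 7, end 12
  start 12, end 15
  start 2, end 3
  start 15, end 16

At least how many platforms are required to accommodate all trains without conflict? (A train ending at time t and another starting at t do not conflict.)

2

The answer is the maximum number of intervals overlapping at any instant.
starts: [2, 5, 7, 10, 12, 13, 15, 15, 17, 19]
ends:   [3, 8, 12, 12, 14, 15, 16, 18, 19, 20]
s2→1 e3→0 s5→1 s7→2  — peak 2.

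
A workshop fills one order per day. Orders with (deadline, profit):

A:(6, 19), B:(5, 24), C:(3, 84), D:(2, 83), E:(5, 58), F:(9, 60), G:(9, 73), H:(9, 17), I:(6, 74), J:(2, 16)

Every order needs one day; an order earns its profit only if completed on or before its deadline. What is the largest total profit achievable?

492

By profit: C(d3,84), D(d2,83), I(d6,74), G(d9,73), F(d9,60), E(d5,58), B(d5,24), A(d6,19), H(d9,17), J(d2,16)
C→slot 3; D→slot 2; I→slot 6; G→slot 9; F→slot 8; E→slot 5; B→slot 4; A→slot 1; H→slot 7; J skipped.
Profit = 19 + 83 + 84 + 24 + 58 + 74 + 17 + 60 + 73 = 492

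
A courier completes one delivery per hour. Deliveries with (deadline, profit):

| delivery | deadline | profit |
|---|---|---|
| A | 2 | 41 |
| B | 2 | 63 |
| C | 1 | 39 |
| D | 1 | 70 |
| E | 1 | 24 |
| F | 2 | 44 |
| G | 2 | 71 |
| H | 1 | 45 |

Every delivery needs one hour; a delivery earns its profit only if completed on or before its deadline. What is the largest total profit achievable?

Profit order: G=71 D=70 B=63 H=45 F=44 A=41 C=39 E=24
Assign: G→slot 2, D→slot 1, B skipped, H skipped, F skipped, A skipped, C skipped, E skipped.
Slots: [1:D] [2:G]
Profit = 70 + 71 = 141

141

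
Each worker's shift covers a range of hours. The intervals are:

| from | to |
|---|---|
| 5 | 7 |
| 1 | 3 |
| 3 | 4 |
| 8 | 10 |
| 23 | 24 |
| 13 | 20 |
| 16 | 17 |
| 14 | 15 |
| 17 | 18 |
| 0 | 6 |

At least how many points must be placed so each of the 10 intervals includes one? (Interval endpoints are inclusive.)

6

Sort by right endpoint; whenever an interval is uncovered, place a point at its right end.
Sorted: [1,3] [3,4] [0,6] [5,7] [8,10] [14,15] [16,17] [17,18] [13,20] [23,24]
{[1,3],[3,4],[0,6]} hit by 3; {[5,7]} hit by 7; {[8,10]} hit by 10; {[14,15]} hit by 15; {[16,17],[17,18],[13,20]} hit by 17; {[23,24]} hit by 24.
Points: 3, 7, 10, 15, 17, 24 (6 total).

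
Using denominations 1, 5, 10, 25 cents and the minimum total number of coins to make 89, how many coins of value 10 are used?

1

Use the largest denomination that fits, subtract, and repeat.
89 − 3×25→14 − 1×10→4 − 4×1→0
Count of 10: 1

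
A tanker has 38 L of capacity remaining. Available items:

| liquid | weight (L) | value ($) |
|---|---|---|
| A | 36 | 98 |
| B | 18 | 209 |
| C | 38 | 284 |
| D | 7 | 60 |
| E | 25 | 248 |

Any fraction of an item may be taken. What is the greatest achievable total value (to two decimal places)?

Greedy by value/weight ratio, highest first.
Ratios (sorted): B 11.61, E 9.92, D 8.57, C 7.47, A 2.72
take B (18 @ 209); take 20/25 of E → 198.40. Capacity used 38/38.
Total value = 407.40

407.40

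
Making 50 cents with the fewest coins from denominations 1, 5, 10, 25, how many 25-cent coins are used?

50 = 2×25
Count of 25: 2

2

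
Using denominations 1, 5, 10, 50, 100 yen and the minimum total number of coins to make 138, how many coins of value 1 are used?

3

138 = 1×100 + 3×10 + 1×5 + 3×1
Count of 1: 3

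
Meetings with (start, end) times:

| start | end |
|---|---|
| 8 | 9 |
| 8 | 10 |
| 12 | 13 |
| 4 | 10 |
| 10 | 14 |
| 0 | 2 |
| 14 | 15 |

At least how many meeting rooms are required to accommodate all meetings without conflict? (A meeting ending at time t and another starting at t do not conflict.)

Count concurrent intervals with a sweep; the peak is the room count.
Events (time:±→running): 0:+→1 2:-→0 4:+→1 8:+→2 8:+→3 … peak 3.

3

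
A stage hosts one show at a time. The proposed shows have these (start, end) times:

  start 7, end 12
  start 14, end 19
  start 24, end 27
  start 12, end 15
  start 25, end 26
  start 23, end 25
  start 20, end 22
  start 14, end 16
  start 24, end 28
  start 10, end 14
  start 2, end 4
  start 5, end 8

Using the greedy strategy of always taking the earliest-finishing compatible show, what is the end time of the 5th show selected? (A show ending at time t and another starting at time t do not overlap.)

Greedy by earliest finish: after sorting by end time, pick each interval compatible with the last pick.
By end time: (2,4), (5,8), (7,12), (10,14), (12,15), (14,16), (14,19), (20,22), (23,25), (25,26), (24,27), (24,28).
Pick (2,4); next start ≥ 4 → (5,8); next start ≥ 8 → (10,14); next start ≥ 14 → (14,16); next start ≥ 16 → (20,22); next start ≥ 22 → (23,25); next start ≥ 25 → (25,26).
Selected: (2,4) (5,8) (10,14) (14,16) (20,22) (23,25) (25,26)

22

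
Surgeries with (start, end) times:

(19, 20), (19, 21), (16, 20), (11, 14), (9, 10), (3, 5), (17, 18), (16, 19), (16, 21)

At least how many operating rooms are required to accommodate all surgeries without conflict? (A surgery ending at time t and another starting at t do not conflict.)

Count concurrent intervals with a sweep; the peak is the room count.
starts: [3, 9, 11, 16, 16, 16, 17, 19, 19]
ends:   [5, 10, 14, 18, 19, 20, 20, 21, 21]
s3→1 e5→0 s9→1 e10→0 s11→1 e14→0 s16→1 s16→2 s16→3 s17→4  — peak 4.

4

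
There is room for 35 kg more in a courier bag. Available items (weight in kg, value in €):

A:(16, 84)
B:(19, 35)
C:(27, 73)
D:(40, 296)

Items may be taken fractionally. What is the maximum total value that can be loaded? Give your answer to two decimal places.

Order: D (296/40=7.40) > A (84/16=5.25) > C (73/27=2.70) > B (35/19=1.84)
Fill: take 35/40 of D → 259.00; 35/35 used.
Total value = 259.00

259.00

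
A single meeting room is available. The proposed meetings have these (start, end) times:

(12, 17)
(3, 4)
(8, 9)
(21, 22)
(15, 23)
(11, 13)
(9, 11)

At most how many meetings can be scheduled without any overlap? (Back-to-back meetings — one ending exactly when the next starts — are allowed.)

Order by finish time; keep every interval that doesn't clash with the previous kept one.
By end time: (3,4), (8,9), (9,11), (11,13), (12,17), (21,22), (15,23).
Pick (3,4); next start ≥ 4 → (8,9); next start ≥ 9 → (9,11); next start ≥ 11 → (11,13); next start ≥ 13 → (21,22).
Selected 5 meetings.

5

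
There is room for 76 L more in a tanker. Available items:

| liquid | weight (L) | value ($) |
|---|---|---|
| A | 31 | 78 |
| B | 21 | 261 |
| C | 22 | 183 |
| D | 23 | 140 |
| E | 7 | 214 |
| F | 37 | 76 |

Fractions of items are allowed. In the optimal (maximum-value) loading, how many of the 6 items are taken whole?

4

Sort by value per unit weight and fill in that order.
Ratios (sorted): E 30.57, B 12.43, C 8.32, D 6.09, A 2.52, F 2.05
take E (7 @ 214); take B (21 @ 261); take C (22 @ 183); take D (23 @ 140); take 3/31 of A → 7.55. Capacity used 76/76.
4 item(s) taken whole; one partial (take 3/31 of A).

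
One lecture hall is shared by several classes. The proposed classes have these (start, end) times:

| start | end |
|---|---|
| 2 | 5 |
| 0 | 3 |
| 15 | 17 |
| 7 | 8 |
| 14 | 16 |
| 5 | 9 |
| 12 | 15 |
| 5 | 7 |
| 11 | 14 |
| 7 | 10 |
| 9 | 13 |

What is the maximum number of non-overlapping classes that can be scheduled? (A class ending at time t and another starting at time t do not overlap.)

Sorted by end: (0,3)  (2,5)  (5,7)  (7,8)  (5,9)  (7,10)  (9,13)  (11,14)  (12,15)  (14,16)  (15,17)
take (0,3); skip (2,5); take (5,7); take (7,8); take (9,13); take (14,16).
Selected 5 classes.

5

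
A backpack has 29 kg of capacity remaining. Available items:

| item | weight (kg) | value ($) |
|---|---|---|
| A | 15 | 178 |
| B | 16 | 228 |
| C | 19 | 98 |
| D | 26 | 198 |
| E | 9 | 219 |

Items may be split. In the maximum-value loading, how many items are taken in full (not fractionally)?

Ratios (sorted): E 24.33, B 14.25, A 11.87, D 7.62, C 5.16
take E (9 @ 219); take B (16 @ 228); take 4/15 of A → 47.47. Capacity used 29/29.
2 item(s) taken whole; one partial (take 4/15 of A).

2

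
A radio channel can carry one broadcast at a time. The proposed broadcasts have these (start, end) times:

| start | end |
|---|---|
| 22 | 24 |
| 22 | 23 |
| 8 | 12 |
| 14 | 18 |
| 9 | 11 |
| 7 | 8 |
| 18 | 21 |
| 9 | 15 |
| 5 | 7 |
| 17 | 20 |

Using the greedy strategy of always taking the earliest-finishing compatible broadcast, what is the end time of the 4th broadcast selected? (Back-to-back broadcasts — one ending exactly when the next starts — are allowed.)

18

Sorted by end: (5,7)  (7,8)  (9,11)  (8,12)  (9,15)  (14,18)  (17,20)  (18,21)  (22,23)  (22,24)
take (5,7); take (7,8); take (9,11); skip (8,12); skip (9,15); take (14,18); take (18,21); take (22,23).
Selected: (5,7) (7,8) (9,11) (14,18) (18,21) (22,23)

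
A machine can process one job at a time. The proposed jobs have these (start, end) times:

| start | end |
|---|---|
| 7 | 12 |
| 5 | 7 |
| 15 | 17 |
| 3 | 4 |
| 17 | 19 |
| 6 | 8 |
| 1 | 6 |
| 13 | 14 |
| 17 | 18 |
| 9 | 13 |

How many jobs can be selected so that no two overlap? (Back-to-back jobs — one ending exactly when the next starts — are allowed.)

Order by finish time; keep every interval that doesn't clash with the previous kept one.
By end time: (3,4), (1,6), (5,7), (6,8), (7,12), (9,13), (13,14), (15,17), (17,18), (17,19).
Pick (3,4); next start ≥ 4 → (5,7); next start ≥ 7 → (7,12); next start ≥ 12 → (13,14); next start ≥ 14 → (15,17); next start ≥ 17 → (17,18).
Selected 6 jobs.

6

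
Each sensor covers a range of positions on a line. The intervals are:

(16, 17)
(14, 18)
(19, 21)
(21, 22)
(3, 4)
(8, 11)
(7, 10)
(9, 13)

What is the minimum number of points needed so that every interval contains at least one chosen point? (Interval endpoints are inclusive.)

Process intervals by earliest right end; each time one isn't hit yet, stab at its right endpoint.
Sorted: [3,4] [7,10] [8,11] [9,13] [16,17] [14,18] [19,21] [21,22]
{[3,4]} hit by 4; {[7,10],[8,11],[9,13]} hit by 10; {[16,17],[14,18]} hit by 17; {[19,21],[21,22]} hit by 21.
Points: 4, 10, 17, 21 (4 total).

4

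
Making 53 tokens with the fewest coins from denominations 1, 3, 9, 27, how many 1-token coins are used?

2

53 − 1×27→26 − 2×9→8 − 2×3→2 − 2×1→0
Count of 1: 2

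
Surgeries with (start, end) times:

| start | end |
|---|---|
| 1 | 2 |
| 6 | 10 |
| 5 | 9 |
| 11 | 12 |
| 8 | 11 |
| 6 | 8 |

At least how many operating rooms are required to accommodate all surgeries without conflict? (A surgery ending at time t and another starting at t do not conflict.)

3

The answer is the maximum number of intervals overlapping at any instant.
starts: [1, 5, 6, 6, 8, 11]
ends:   [2, 8, 9, 10, 11, 12]
s1→1 e2→0 s5→1 s6→2 s6→3  — peak 3.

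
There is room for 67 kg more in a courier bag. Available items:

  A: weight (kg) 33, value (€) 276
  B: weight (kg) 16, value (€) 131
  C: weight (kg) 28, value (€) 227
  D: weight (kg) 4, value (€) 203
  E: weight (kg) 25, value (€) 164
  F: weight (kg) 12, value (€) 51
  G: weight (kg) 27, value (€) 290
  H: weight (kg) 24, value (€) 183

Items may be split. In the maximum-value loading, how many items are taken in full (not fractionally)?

3

Greedy by value/weight ratio, highest first.
Order: D (203/4=50.75) > G (290/27=10.74) > A (276/33=8.36) > B (131/16=8.19) > C (227/28=8.11) > H (183/24=7.62) > E (164/25=6.56) > F (51/12=4.25)
Fill: take D (4 @ 203) → take G (27 @ 290) → take A (33 @ 276) → take 3/16 of B → 24.56; 67/67 used.
3 item(s) taken whole; one partial (take 3/16 of B).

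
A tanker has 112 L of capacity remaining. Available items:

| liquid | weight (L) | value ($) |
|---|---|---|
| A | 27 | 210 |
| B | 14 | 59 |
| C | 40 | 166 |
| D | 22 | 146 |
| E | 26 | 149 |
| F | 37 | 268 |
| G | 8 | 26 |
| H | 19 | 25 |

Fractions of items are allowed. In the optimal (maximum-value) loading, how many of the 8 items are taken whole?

Greedy by value/weight ratio, highest first.
Order: A (210/27=7.78) > F (268/37=7.24) > D (146/22=6.64) > E (149/26=5.73) > B (59/14=4.21) > C (166/40=4.15) > G (26/8=3.25) > H (25/19=1.32)
Fill: take A (27 @ 210) → take F (37 @ 268) → take D (22 @ 146) → take E (26 @ 149); 112/112 used.
4 item(s) taken whole.

4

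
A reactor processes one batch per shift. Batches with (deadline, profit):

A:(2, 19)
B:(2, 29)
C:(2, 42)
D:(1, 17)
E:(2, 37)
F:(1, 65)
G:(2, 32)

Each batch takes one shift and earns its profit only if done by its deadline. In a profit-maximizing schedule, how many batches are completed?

Sort by profit descending; place each in the latest free slot ≤ its deadline.
Profit order: F=65 C=42 E=37 G=32 B=29 A=19 D=17
Assign: F→slot 1, C→slot 2, E skipped, G skipped, B skipped, A skipped, D skipped.
Slots: [1:F] [2:C]
2 of 7 scheduled.

2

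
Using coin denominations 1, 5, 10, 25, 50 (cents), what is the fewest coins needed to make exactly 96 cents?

5

96 = 1×50 + 1×25 + 2×10 + 1×1
Total coins = 1 + 1 + 2 + 1 = 5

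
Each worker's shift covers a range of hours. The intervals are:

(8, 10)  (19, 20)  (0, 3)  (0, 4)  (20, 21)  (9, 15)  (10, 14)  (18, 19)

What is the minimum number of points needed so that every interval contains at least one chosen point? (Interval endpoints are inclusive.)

Sorted: [0,3] [0,4] [8,10] [10,14] [9,15] [18,19] [19,20] [20,21]
{[0,3],[0,4]} hit by 3; {[8,10],[10,14],[9,15]} hit by 10; {[18,19],[19,20]} hit by 19; {[20,21]} hit by 21.
Points: 3, 10, 19, 21 (4 total).

4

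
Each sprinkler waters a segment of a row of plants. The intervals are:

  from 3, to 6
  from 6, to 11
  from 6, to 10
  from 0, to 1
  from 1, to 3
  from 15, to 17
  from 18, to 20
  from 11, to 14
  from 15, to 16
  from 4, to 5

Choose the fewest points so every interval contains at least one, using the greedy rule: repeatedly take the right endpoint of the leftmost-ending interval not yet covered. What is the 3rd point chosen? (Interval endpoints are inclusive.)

Process intervals by earliest right end; each time one isn't hit yet, stab at its right endpoint.
By right end: [0,1]  [1,3]  [4,5]  [3,6]  [6,10]  [6,11]  [11,14]  [15,16]  [15,17]  [18,20]
[0,1] uncovered → point at 1; [4,5] uncovered → point at 5; [6,10] uncovered → point at 10; [11,14] uncovered → point at 14; [15,16] uncovered → point at 16; [18,20] uncovered → point at 20.
Points: 1, 5, 10, 14, 16, 20 (6 total).

10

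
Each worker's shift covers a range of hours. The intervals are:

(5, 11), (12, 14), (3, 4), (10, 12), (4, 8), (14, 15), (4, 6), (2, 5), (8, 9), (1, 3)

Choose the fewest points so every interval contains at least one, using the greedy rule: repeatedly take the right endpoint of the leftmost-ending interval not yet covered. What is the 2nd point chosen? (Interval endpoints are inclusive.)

6

Sort by right endpoint; whenever an interval is uncovered, place a point at its right end.
Sorted: [1,3] [3,4] [2,5] [4,6] [4,8] [8,9] [5,11] [10,12] [12,14] [14,15]
{[1,3],[3,4],[2,5]} hit by 3; {[4,6],[4,8]} hit by 6; {[8,9],[5,11]} hit by 9; {[10,12],[12,14]} hit by 12; {[14,15]} hit by 15.
Points: 3, 6, 9, 12, 15 (5 total).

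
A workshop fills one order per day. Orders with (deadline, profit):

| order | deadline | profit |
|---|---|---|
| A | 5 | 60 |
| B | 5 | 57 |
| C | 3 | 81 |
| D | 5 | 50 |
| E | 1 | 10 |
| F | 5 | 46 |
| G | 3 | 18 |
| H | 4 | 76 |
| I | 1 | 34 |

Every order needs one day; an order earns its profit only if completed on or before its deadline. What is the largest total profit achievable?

Profit order: C=81 H=76 A=60 B=57 D=50 F=46 I=34 G=18 E=10
Assign: C→slot 3, H→slot 4, A→slot 5, B→slot 2, D→slot 1, F skipped, I skipped, G skipped, E skipped.
Slots: [1:D] [2:B] [3:C] [4:H] [5:A]
Profit = 50 + 57 + 81 + 76 + 60 = 324

324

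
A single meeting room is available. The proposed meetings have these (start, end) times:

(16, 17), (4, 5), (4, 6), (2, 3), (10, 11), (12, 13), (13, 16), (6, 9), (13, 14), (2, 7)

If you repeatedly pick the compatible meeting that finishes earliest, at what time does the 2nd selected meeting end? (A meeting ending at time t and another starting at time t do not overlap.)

Greedy by earliest finish: after sorting by end time, pick each interval compatible with the last pick.
Sorted by end: (2,3)  (4,5)  (4,6)  (2,7)  (6,9)  (10,11)  (12,13)  (13,14)  (13,16)  (16,17)
take (2,3); take (4,5); take (6,9); take (10,11); take (12,13); take (13,14); take (16,17).
Selected: (2,3) (4,5) (6,9) (10,11) (12,13) (13,14) (16,17)

5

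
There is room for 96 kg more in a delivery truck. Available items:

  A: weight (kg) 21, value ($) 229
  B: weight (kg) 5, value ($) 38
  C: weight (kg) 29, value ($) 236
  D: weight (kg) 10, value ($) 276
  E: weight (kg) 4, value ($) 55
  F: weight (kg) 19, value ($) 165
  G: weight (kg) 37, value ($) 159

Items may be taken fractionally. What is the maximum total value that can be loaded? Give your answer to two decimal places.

Sort by value per unit weight and fill in that order.
Ratios (sorted): D 27.60, E 13.75, A 10.90, F 8.68, C 8.14, B 7.60, G 4.30
take D (10 @ 276); take E (4 @ 55); take A (21 @ 229); take F (19 @ 165); take C (29 @ 236); take B (5 @ 38); take 8/37 of G → 34.38. Capacity used 96/96.
Total value = 1033.38

1033.38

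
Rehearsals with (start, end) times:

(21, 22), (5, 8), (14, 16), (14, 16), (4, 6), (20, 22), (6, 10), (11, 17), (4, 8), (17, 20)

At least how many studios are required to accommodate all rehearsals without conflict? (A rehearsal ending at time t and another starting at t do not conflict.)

Events (time:±→running): 4:+→1 4:+→2 5:+→3 … peak 3.

3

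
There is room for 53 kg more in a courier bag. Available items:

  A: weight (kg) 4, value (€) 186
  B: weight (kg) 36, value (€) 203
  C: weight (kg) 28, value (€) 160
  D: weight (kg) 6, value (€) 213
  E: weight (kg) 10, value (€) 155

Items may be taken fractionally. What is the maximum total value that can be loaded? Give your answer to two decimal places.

742.19

Sort by value per unit weight and fill in that order.
Ratios (sorted): A 46.50, D 35.50, E 15.50, C 5.71, B 5.64
take A (4 @ 186); take D (6 @ 213); take E (10 @ 155); take C (28 @ 160); take 5/36 of B → 28.19. Capacity used 53/53.
Total value = 742.19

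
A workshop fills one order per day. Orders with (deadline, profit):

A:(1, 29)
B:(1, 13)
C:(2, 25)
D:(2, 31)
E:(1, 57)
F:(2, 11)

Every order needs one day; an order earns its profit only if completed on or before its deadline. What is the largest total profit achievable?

88

Profit order: E=57 D=31 A=29 C=25 B=13 F=11
Assign: E→slot 1, D→slot 2, A skipped, C skipped, B skipped, F skipped.
Slots: [1:E] [2:D]
Profit = 57 + 31 = 88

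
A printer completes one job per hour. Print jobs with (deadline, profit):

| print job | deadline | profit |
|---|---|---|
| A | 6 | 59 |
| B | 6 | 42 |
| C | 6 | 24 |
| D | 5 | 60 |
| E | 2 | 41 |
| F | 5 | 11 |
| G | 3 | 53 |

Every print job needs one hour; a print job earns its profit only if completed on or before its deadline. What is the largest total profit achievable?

279

By profit: D(d5,60), A(d6,59), G(d3,53), B(d6,42), E(d2,41), C(d6,24), F(d5,11)
D→slot 5; A→slot 6; G→slot 3; B→slot 4; E→slot 2; C→slot 1; F skipped.
Profit = 24 + 41 + 53 + 42 + 60 + 59 = 279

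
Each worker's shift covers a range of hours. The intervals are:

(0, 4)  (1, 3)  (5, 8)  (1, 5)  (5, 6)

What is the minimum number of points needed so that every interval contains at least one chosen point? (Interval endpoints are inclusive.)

2

Sorted: [1,3] [0,4] [1,5] [5,6] [5,8]
{[1,3],[0,4],[1,5]} hit by 3; {[5,6],[5,8]} hit by 6.
Points: 3, 6 (2 total).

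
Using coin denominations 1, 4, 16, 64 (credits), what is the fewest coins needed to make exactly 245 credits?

245 = 3×64 + 3×16 + 1×4 + 1×1
Total coins = 3 + 3 + 1 + 1 = 8

8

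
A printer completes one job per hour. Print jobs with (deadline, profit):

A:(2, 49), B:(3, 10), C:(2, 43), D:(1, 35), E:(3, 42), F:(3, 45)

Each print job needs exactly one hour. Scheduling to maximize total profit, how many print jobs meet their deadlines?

Take jobs in profit order; each goes to the latest open slot no later than its deadline.
By profit: A(d2,49), F(d3,45), C(d2,43), E(d3,42), D(d1,35), B(d3,10)
A→slot 2; F→slot 3; C→slot 1; E skipped; D skipped; B skipped.
3 of 6 scheduled.

3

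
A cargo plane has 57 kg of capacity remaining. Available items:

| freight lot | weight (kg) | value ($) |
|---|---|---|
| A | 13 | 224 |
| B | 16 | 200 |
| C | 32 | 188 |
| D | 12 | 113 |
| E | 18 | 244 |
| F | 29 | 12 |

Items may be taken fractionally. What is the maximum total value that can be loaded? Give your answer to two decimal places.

762.17

Greedy by value/weight ratio, highest first.
Order: A (224/13=17.23) > E (244/18=13.56) > B (200/16=12.50) > D (113/12=9.42) > C (188/32=5.88) > F (12/29=0.41)
Fill: take A (13 @ 224) → take E (18 @ 244) → take B (16 @ 200) → take 10/12 of D → 94.17; 57/57 used.
Total value = 762.17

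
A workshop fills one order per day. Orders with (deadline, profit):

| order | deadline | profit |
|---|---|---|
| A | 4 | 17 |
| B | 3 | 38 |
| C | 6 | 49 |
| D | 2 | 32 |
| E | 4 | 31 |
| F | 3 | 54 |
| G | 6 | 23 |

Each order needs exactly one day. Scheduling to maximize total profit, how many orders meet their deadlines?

6

Sort by profit descending; place each in the latest free slot ≤ its deadline.
By profit: F(d3,54), C(d6,49), B(d3,38), D(d2,32), E(d4,31), G(d6,23), A(d4,17)
F→slot 3; C→slot 6; B→slot 2; D→slot 1; E→slot 4; G→slot 5; A skipped.
6 of 7 scheduled.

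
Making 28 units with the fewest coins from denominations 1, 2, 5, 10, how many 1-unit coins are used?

1

28 = 2×10 + 1×5 + 1×2 + 1×1
Count of 1: 1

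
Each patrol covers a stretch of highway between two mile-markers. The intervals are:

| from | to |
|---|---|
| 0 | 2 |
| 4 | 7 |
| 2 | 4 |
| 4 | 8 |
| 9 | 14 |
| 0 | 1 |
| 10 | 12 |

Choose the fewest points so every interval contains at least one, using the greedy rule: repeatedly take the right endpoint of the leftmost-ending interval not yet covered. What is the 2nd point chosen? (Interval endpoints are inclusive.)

4

Sort by right endpoint; whenever an interval is uncovered, place a point at its right end.
Sorted: [0,1] [0,2] [2,4] [4,7] [4,8] [10,12] [9,14]
{[0,1],[0,2]} hit by 1; {[2,4],[4,7],[4,8]} hit by 4; {[10,12],[9,14]} hit by 12.
Points: 1, 4, 12 (3 total).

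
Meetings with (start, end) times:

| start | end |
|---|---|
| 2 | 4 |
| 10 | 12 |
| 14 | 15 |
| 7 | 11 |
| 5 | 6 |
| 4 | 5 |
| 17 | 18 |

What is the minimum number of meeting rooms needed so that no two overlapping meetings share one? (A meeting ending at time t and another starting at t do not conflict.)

2

starts: [2, 4, 5, 7, 10, 14, 17]
ends:   [4, 5, 6, 11, 12, 15, 18]
s2→1 e4→0 s4→1 e5→0 s5→1 e6→0 s7→1 s10→2  — peak 2.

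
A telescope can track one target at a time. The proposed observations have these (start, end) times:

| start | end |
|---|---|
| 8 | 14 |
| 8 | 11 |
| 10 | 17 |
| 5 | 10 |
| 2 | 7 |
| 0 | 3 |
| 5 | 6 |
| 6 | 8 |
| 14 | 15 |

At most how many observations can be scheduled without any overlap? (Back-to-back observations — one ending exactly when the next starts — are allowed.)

5

By end time: (0,3), (5,6), (2,7), (6,8), (5,10), (8,11), (8,14), (14,15), (10,17).
Pick (0,3); next start ≥ 3 → (5,6); next start ≥ 6 → (6,8); next start ≥ 8 → (8,11); next start ≥ 11 → (14,15).
Selected 5 observations.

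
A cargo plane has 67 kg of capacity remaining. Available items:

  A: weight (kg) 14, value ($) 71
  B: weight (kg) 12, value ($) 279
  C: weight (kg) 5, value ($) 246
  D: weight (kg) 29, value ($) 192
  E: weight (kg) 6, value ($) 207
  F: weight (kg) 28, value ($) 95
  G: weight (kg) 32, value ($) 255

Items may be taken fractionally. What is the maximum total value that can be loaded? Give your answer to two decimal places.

1066.45

Order: C (246/5=49.20) > E (207/6=34.50) > B (279/12=23.25) > G (255/32=7.97) > D (192/29=6.62) > A (71/14=5.07) > F (95/28=3.39)
Fill: take C (5 @ 246) → take E (6 @ 207) → take B (12 @ 279) → take G (32 @ 255) → take 12/29 of D → 79.45; 67/67 used.
Total value = 1066.45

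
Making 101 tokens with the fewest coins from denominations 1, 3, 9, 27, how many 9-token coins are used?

2

101 − 3×27→20 − 2×9→2 − 2×1→0
Count of 9: 2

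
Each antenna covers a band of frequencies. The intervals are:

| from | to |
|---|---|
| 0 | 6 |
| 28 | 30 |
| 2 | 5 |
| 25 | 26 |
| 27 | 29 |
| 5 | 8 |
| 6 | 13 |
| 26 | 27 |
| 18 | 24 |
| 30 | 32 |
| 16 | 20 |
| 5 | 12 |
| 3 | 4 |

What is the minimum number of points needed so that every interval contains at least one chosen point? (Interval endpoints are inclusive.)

6

Sorted: [3,4] [2,5] [0,6] [5,8] [5,12] [6,13] [16,20] [18,24] [25,26] [26,27] [27,29] [28,30] [30,32]
{[3,4],[2,5],[0,6]} hit by 4; {[5,8],[5,12],[6,13]} hit by 8; {[16,20],[18,24]} hit by 20; {[25,26],[26,27]} hit by 26; {[27,29],[28,30]} hit by 29; {[30,32]} hit by 32.
Points: 4, 8, 20, 26, 29, 32 (6 total).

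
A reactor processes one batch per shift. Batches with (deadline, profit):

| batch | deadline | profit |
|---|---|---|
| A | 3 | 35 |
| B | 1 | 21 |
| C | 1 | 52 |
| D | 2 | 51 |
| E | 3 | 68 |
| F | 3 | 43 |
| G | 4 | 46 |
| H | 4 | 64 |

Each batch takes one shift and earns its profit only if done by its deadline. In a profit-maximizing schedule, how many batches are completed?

4

By profit: E(d3,68), H(d4,64), C(d1,52), D(d2,51), G(d4,46), F(d3,43), A(d3,35), B(d1,21)
E→slot 3; H→slot 4; C→slot 1; D→slot 2; G skipped; F skipped; A skipped; B skipped.
4 of 8 scheduled.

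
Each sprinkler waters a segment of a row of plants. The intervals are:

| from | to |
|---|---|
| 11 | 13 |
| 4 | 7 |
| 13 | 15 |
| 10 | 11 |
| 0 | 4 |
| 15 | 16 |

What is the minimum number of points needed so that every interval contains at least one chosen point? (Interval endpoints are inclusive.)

Sorted: [0,4] [4,7] [10,11] [11,13] [13,15] [15,16]
{[0,4],[4,7]} hit by 4; {[10,11],[11,13]} hit by 11; {[13,15],[15,16]} hit by 15.
Points: 4, 11, 15 (3 total).

3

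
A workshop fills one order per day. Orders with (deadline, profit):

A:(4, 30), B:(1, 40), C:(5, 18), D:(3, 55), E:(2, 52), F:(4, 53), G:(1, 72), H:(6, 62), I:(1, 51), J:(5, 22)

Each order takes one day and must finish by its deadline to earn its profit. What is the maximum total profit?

316

Profit order: G=72 H=62 D=55 F=53 E=52 I=51 B=40 A=30 J=22 C=18
Assign: G→slot 1, H→slot 6, D→slot 3, F→slot 4, E→slot 2, I skipped, B skipped, A skipped, J→slot 5, C skipped.
Slots: [1:G] [2:E] [3:D] [4:F] [5:J] [6:H]
Profit = 72 + 52 + 55 + 53 + 22 + 62 = 316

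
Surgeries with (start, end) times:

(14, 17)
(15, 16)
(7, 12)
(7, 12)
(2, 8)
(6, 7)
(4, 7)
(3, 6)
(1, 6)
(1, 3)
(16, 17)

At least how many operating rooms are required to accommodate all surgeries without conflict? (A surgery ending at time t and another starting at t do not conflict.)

starts: [1, 1, 2, 3, 4, 6, 7, 7, 14, 15, 16]
ends:   [3, 6, 6, 7, 7, 8, 12, 12, 16, 17, 17]
s1→1 s1→2 s2→3 e3→2 s3→3 s4→4  — peak 4.

4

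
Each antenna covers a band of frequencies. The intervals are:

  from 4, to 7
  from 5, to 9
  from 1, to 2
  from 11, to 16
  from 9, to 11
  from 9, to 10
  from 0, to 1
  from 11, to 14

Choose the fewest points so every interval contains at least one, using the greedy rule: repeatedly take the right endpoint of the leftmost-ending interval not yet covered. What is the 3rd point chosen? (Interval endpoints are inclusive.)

10

Sort by right endpoint; whenever an interval is uncovered, place a point at its right end.
Sorted: [0,1] [1,2] [4,7] [5,9] [9,10] [9,11] [11,14] [11,16]
{[0,1],[1,2]} hit by 1; {[4,7],[5,9]} hit by 7; {[9,10],[9,11]} hit by 10; {[11,14],[11,16]} hit by 14.
Points: 1, 7, 10, 14 (4 total).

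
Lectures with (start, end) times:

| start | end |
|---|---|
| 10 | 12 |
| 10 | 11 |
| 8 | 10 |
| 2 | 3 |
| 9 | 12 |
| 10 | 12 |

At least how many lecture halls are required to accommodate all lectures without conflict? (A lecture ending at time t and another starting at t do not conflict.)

4

Events (time:±→running): 2:+→1 3:-→0 8:+→1 9:+→2 10:-→1 10:+→2 10:+→3 10:+→4 … peak 4.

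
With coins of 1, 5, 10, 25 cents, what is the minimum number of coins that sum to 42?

5

42 − 1×25→17 − 1×10→7 − 1×5→2 − 2×1→0
Total coins = 1 + 1 + 1 + 2 = 5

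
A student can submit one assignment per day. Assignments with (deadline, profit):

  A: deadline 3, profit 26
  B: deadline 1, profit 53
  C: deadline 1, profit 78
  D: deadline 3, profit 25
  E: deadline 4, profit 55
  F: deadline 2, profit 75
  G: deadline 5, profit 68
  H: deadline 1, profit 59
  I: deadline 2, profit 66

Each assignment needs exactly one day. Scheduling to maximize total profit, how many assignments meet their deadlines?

5

Sort by profit descending; place each in the latest free slot ≤ its deadline.
By profit: C(d1,78), F(d2,75), G(d5,68), I(d2,66), H(d1,59), E(d4,55), B(d1,53), A(d3,26), D(d3,25)
C→slot 1; F→slot 2; G→slot 5; I skipped; H skipped; E→slot 4; B skipped; A→slot 3; D skipped.
5 of 9 scheduled.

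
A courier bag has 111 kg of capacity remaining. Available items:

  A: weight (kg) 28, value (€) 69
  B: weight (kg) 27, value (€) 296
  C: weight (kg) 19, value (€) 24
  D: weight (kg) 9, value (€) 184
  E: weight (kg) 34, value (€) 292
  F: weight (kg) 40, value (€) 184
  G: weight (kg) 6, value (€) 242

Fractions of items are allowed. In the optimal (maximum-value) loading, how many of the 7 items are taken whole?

Ratios (sorted): G 40.33, D 20.44, B 10.96, E 8.59, F 4.60, A 2.46, C 1.26
take G (6 @ 242); take D (9 @ 184); take B (27 @ 296); take E (34 @ 292); take 35/40 of F → 161.00. Capacity used 111/111.
4 item(s) taken whole; one partial (take 35/40 of F).

4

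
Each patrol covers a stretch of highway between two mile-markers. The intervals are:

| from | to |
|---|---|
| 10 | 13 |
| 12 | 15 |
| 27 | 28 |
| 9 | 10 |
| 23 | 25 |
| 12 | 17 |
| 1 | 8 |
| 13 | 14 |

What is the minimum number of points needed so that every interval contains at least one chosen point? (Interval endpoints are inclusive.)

Sorted: [1,8] [9,10] [10,13] [13,14] [12,15] [12,17] [23,25] [27,28]
{[1,8]} hit by 8; {[9,10],[10,13]} hit by 10; {[13,14],[12,15],[12,17]} hit by 14; {[23,25]} hit by 25; {[27,28]} hit by 28.
Points: 8, 10, 14, 25, 28 (5 total).

5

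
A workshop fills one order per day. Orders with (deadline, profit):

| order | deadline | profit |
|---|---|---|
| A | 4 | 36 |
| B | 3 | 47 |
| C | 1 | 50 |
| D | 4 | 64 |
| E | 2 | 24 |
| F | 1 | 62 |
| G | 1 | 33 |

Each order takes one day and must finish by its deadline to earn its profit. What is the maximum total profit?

Take jobs in profit order; each goes to the latest open slot no later than its deadline.
By profit: D(d4,64), F(d1,62), C(d1,50), B(d3,47), A(d4,36), G(d1,33), E(d2,24)
D→slot 4; F→slot 1; C skipped; B→slot 3; A→slot 2; G skipped; E skipped.
Profit = 62 + 36 + 47 + 64 = 209

209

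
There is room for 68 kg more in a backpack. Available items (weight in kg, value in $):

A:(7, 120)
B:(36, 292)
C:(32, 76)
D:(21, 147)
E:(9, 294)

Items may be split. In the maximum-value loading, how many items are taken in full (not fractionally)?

Order: E (294/9=32.67) > A (120/7=17.14) > B (292/36=8.11) > D (147/21=7.00) > C (76/32=2.38)
Fill: take E (9 @ 294) → take A (7 @ 120) → take B (36 @ 292) → take 16/21 of D → 112.00; 68/68 used.
3 item(s) taken whole; one partial (take 16/21 of D).

3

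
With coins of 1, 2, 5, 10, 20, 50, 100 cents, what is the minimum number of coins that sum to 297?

Greedy: take as many of the largest coin as possible, then repeat with the remainder.
297 − 2×100→97 − 1×50→47 − 2×20→7 − 1×5→2 − 1×2→0
Total coins = 2 + 1 + 2 + 1 + 1 = 7

7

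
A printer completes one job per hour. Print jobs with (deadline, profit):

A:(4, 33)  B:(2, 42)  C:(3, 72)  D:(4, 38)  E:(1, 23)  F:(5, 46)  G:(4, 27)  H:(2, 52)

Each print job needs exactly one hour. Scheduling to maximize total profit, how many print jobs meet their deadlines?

Sort by profit descending; place each in the latest free slot ≤ its deadline.
Profit order: C=72 H=52 F=46 B=42 D=38 A=33 G=27 E=23
Assign: C→slot 3, H→slot 2, F→slot 5, B→slot 1, D→slot 4, A skipped, G skipped, E skipped.
Slots: [1:B] [2:H] [3:C] [4:D] [5:F]
5 of 8 scheduled.

5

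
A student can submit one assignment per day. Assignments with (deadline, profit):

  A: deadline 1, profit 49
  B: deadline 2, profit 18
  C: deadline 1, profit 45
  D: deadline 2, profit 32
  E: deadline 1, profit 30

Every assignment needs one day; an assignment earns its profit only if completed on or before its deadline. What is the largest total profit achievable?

81

Sort by profit descending; place each in the latest free slot ≤ its deadline.
By profit: A(d1,49), C(d1,45), D(d2,32), E(d1,30), B(d2,18)
A→slot 1; C skipped; D→slot 2; E skipped; B skipped.
Profit = 49 + 32 = 81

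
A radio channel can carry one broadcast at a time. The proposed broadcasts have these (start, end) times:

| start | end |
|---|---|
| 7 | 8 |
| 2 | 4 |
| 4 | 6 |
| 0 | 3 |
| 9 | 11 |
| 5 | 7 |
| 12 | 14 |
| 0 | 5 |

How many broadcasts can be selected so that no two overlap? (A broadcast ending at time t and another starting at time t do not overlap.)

5

Order by finish time; keep every interval that doesn't clash with the previous kept one.
Sorted by end: (0,3)  (2,4)  (0,5)  (4,6)  (5,7)  (7,8)  (9,11)  (12,14)
take (0,3); skip (0,5); take (4,6); skip (5,7); take (7,8); take (9,11); take (12,14).
Selected 5 broadcasts.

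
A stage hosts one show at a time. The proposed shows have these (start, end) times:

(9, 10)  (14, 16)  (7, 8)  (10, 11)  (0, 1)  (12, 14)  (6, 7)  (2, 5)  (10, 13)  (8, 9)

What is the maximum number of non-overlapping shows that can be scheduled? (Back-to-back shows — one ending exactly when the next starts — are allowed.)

Greedy by earliest finish: after sorting by end time, pick each interval compatible with the last pick.
Sorted by end: (0,1)  (2,5)  (6,7)  (7,8)  (8,9)  (9,10)  (10,11)  (10,13)  (12,14)  (14,16)
take (0,1); take (2,5); take (6,7); take (7,8); take (8,9); take (9,10); take (10,11); take (12,14); take (14,16).
Selected 9 shows.

9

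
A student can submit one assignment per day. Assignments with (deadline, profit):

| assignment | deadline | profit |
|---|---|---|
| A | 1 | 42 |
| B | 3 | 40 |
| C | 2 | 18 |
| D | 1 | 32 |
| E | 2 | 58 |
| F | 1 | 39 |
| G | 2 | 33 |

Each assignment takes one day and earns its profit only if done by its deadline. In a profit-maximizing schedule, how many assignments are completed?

3

Profit order: E=58 A=42 B=40 F=39 G=33 D=32 C=18
Assign: E→slot 2, A→slot 1, B→slot 3, F skipped, G skipped, D skipped, C skipped.
Slots: [1:A] [2:E] [3:B]
3 of 7 scheduled.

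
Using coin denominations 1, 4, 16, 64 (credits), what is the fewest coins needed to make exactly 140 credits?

140 = 2×64 + 3×4
Total coins = 2 + 3 = 5

5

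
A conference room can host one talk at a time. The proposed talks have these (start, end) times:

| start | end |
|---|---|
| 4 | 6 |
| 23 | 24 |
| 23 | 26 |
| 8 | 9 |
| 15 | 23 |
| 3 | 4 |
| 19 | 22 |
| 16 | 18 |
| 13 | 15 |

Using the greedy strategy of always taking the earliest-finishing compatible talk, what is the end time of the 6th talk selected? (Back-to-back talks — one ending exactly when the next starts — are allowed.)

22

Sorted by end: (3,4)  (4,6)  (8,9)  (13,15)  (16,18)  (19,22)  (15,23)  (23,24)  (23,26)
take (3,4); take (4,6); take (8,9); take (13,15); take (16,18); take (19,22); take (23,24).
Selected: (3,4) (4,6) (8,9) (13,15) (16,18) (19,22) (23,24)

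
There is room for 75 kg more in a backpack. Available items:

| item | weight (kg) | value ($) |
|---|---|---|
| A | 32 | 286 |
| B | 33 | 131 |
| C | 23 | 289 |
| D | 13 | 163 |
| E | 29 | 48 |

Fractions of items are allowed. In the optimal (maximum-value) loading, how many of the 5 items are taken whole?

Greedy by value/weight ratio, highest first.
Ratios (sorted): C 12.57, D 12.54, A 8.94, B 3.97, E 1.66
take C (23 @ 289); take D (13 @ 163); take A (32 @ 286); take 7/33 of B → 27.79. Capacity used 75/75.
3 item(s) taken whole; one partial (take 7/33 of B).

3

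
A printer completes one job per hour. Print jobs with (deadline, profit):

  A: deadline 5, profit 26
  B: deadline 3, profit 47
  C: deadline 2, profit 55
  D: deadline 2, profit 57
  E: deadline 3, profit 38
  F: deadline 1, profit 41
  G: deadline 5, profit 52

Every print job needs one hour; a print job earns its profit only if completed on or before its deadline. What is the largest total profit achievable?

237

Profit order: D=57 C=55 G=52 B=47 F=41 E=38 A=26
Assign: D→slot 2, C→slot 1, G→slot 5, B→slot 3, F skipped, E skipped, A→slot 4.
Slots: [1:C] [2:D] [3:B] [4:A] [5:G]
Profit = 55 + 57 + 47 + 26 + 52 = 237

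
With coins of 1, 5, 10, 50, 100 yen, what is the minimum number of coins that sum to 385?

8

Use the largest denomination that fits, subtract, and repeat.
385 = 3×100 + 1×50 + 3×10 + 1×5
Total coins = 3 + 1 + 3 + 1 = 8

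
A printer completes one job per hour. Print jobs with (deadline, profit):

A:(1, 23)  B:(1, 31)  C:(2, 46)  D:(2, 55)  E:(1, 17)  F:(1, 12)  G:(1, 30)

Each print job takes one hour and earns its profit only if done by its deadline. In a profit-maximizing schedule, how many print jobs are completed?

Sort by profit descending; place each in the latest free slot ≤ its deadline.
Profit order: D=55 C=46 B=31 G=30 A=23 E=17 F=12
Assign: D→slot 2, C→slot 1, B skipped, G skipped, A skipped, E skipped, F skipped.
Slots: [1:C] [2:D]
2 of 7 scheduled.

2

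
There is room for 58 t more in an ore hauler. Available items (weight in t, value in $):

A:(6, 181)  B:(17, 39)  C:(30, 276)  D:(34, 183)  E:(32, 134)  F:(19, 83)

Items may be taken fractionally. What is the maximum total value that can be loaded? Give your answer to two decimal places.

Ratios (sorted): A 30.17, C 9.20, D 5.38, F 4.37, E 4.19, B 2.29
take A (6 @ 181); take C (30 @ 276); take 22/34 of D → 118.41. Capacity used 58/58.
Total value = 575.41

575.41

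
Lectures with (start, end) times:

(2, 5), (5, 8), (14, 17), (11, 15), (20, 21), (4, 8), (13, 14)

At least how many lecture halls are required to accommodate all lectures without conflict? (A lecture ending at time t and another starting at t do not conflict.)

Events (time:±→running): 2:+→1 4:+→2 … peak 2.

2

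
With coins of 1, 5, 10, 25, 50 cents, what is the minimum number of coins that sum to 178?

7

Greedy: take as many of the largest coin as possible, then repeat with the remainder.
178 − 3×50→28 − 1×25→3 − 3×1→0
Total coins = 3 + 1 + 3 = 7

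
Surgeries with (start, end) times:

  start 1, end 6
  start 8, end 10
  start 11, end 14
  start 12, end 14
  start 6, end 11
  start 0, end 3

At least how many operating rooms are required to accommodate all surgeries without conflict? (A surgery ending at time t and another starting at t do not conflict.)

2

The answer is the maximum number of intervals overlapping at any instant.
starts: [0, 1, 6, 8, 11, 12]
ends:   [3, 6, 10, 11, 14, 14]
s0→1 s1→2  — peak 2.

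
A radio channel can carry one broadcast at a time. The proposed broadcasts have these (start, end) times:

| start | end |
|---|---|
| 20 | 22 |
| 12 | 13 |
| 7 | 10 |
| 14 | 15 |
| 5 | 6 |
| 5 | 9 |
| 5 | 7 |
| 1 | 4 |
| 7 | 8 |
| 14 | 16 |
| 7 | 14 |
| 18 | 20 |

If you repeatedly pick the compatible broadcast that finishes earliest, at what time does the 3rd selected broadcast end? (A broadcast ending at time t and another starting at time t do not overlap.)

By end time: (1,4), (5,6), (5,7), (7,8), (5,9), (7,10), (12,13), (7,14), (14,15), (14,16), (18,20), (20,22).
Pick (1,4); next start ≥ 4 → (5,6); next start ≥ 6 → (7,8); next start ≥ 8 → (12,13); next start ≥ 13 → (14,15); next start ≥ 15 → (18,20); next start ≥ 20 → (20,22).
Selected: (1,4) (5,6) (7,8) (12,13) (14,15) (18,20) (20,22)

8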